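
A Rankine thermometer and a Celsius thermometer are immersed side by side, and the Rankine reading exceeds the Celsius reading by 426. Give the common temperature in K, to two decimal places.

Let x be the Rankine reading; then the Celsius reading is 5/9·x - 273.15.
(5/9·x - 273.15) - x = -426  ⇒  (-4/9)·x = -152.85  ⇒  x = 343.9125°R.
In Celsius: (343.9125 - 491.67) × 5/9 = -82.0875°C.
In kelvin: -82.0875 + 273.15 = 191.06 K.

191.06 K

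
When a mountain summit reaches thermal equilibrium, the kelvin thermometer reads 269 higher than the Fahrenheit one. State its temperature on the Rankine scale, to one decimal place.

429.0°R

Let x be the Fahrenheit reading; then the kelvin reading is 5/9·x + 255.372.
(5/9·x + 255.372) - x = 269  ⇒  (-4/9)·x = 13.6278  ⇒  x = -30.6625°F.
In Celsius: (-30.6625 - 32) × 5/9 = -34.8125°C.
In Rankine: -34.8125 × 1.8 + 491.67 = 429.0°R.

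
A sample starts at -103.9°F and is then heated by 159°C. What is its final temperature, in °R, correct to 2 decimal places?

641.97°R

Initial temperature in Celsius: (-103.9 - 32) × 5/9 = -75.5000°C.
Final Celsius temperature: -75.5000 + 159.0000 = 83.5000°C.
In Rankine: 83.5000 × 1.8 + 491.67 = 641.97°R.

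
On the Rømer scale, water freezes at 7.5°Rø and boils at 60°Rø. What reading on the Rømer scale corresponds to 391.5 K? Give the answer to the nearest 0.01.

First in Celsius: 391.5 - 273.15 = 118.3500°C.
Linearly onto the Rømer scale: 7.5 + (118.3500 / 100) × (60 - 7.5) = 69.63°Rø.

69.63°Rø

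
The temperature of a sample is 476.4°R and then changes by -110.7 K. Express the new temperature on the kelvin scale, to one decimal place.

154.0 K

Initial temperature in Celsius: (476.4 - 491.67) × 5/9 = -8.4833°C.
The 110.7 K change is an interval; Kelvin and Celsius degrees are the same size, so ΔC = -110.7°C.
Final Celsius temperature: -8.4833 - 110.7000 = -119.1833°C.
In kelvin: -119.1833 + 273.15 = 154.0 K.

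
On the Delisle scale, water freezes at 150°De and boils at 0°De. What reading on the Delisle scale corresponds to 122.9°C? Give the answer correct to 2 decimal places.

Linearly onto the Delisle scale: 150 + (122.9000 / 100) × (0 - 150) = -34.35°De.

-34.35°De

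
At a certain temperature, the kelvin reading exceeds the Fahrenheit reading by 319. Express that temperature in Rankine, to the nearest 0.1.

316.5°R

Let x be the kelvin reading; then the Fahrenheit reading is 1.8·x - 459.67.
(1.8·x - 459.67) - x = -319  ⇒  (0.8)·x = 140.67  ⇒  x = 175.8375 K.
In Celsius: 175.8375 - 273.15 = -97.3125°C.
In Rankine: -97.3125 × 1.8 + 491.67 = 316.5°R.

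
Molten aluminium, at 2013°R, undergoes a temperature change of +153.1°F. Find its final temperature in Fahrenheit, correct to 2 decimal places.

1706.43°F

Initial temperature in Celsius: (2013 - 491.67) × 5/9 = 845.1833°C.
The 153.1°F change is an interval, so only the factor 5/9 applies: +153.1 × 5/9 = +85.0556°C.
Final Celsius temperature: 845.1833 + 85.0556 = 930.2389°C.
In Fahrenheit: 930.2389 × 1.8 + 32 = 1706.43°F.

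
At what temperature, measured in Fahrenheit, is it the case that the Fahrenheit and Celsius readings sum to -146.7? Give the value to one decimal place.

Let F be the Fahrenheit reading. The Celsius reading is C = 5/9·F - 17.7778.
Require F + C = -146.7: (14/9)·F - 17.7778 = -146.7.
F = (-146.7 + 17.7778) / (14/9) = -82.9.

-82.9°F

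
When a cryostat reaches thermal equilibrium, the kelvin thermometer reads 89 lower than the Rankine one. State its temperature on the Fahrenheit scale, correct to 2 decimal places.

-259.42°F

Let x be the Rankine reading; then the kelvin reading is 5/9·x.
(5/9·x) - x = -89  ⇒  (-4/9)·x = -89  ⇒  x = 200.2500°R.
In Celsius: (200.25 - 491.67) × 5/9 = -161.9000°C.
In Fahrenheit: -161.9000 × 1.8 + 32 = -259.42°F.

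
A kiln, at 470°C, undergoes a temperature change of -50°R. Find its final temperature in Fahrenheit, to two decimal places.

The 50°R change is an interval, so only the factor 5/9 applies: -50 × 5/9 = -27.7778°C.
Final Celsius temperature: 470.0000 - 27.7778 = 442.2222°C.
In Fahrenheit: 442.2222 × 1.8 + 32 = 828.00°F.

828.00°F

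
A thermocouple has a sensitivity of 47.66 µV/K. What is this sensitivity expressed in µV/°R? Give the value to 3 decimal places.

26.478 µV/°R

Since only a temperature interval is involved, the additive offset between the scales drops out.
A change of 1°R is a change of 5/9 K, so per °R the value is 47.66 × 5/9 = 26.478.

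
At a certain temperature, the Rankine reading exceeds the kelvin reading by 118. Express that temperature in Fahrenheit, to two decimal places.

Let x be the Rankine reading; then the kelvin reading is 5/9·x.
(5/9·x) - x = -118  ⇒  (-4/9)·x = -118  ⇒  x = 265.5000°R.
In Celsius: (265.5 - 491.67) × 5/9 = -125.6500°C.
In Fahrenheit: -125.6500 × 1.8 + 32 = -194.17°F.

-194.17°F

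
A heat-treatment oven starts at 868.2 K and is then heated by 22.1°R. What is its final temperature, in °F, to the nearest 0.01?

1125.19°F

Initial temperature in Celsius: 868.2 - 273.15 = 595.0500°C.
The 22.1°R change is an interval, so only the factor 5/9 applies: +22.1 × 5/9 = +12.2778°C.
Final Celsius temperature: 595.0500 + 12.2778 = 607.3278°C.
In Fahrenheit: 607.3278 × 1.8 + 32 = 1125.19°F.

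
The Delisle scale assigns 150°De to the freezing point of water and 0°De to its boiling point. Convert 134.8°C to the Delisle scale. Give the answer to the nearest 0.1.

Linearly onto the Delisle scale: 150 + (134.8000 / 100) × (0 - 150) = -52.2°De.

-52.2°De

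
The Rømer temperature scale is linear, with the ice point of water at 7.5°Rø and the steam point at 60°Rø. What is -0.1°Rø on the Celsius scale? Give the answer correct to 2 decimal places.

-14.48°C

Linear interpolation between the fixed points: C = (-0.1 - 7.5) × 100 / (60 - 7.5) = -14.4762°C.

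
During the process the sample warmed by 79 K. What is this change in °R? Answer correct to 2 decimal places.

142.20°R

Only the scale ratio 1.8 matters for a change in temperature.
79 × 1.8 = 142.20.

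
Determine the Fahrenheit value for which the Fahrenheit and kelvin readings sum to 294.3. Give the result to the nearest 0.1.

Let F be the Fahrenheit reading. The kelvin reading is K = 5/9·F + 255.372.
Require F + K = 294.3: (14/9)·F + 255.372 = 294.3.
F = (294.3 - 255.372) / (14/9) = 25.0.

25.0°F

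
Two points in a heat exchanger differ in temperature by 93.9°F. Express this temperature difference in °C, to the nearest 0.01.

Only the scale ratio 5/9 matters for a change in temperature.
93.9 × 5/9 = 52.17.

52.17°C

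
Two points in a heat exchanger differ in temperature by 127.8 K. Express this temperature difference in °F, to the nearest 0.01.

An interval of 1 K corresponds to 1.8°F.
127.8 × 1.8 = 230.04.

230.04°F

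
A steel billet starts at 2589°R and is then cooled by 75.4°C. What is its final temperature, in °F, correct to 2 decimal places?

1993.61°F

Initial temperature in Celsius: (2589 - 491.67) × 5/9 = 1165.1833°C.
Final Celsius temperature: 1165.1833 - 75.4000 = 1089.7833°C.
In Fahrenheit: 1089.7833 × 1.8 + 32 = 1993.61°F.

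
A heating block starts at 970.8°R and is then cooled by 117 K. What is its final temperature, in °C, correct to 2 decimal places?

149.18°C

Initial temperature in Celsius: (970.8 - 491.67) × 5/9 = 266.1833°C.
The 117 K change is an interval; Kelvin and Celsius degrees are the same size, so ΔC = -117°C.
Final Celsius temperature: 266.1833 - 117.0000 = 149.1833°C.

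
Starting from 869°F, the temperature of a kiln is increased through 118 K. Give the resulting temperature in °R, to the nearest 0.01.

1541.07°R

Initial temperature in Celsius: (869 - 32) × 5/9 = 465.0000°C.
The 118 K change is an interval; Kelvin and Celsius degrees are the same size, so ΔC = +118°C.
Final Celsius temperature: 465.0000 + 118.0000 = 583.0000°C.
In Rankine: 583.0000 × 1.8 + 491.67 = 1541.07°R.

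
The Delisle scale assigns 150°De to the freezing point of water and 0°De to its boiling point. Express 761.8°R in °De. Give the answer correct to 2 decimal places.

First in Celsius: (761.8 - 491.67) × 5/9 = 150.0722°C.
Linearly onto the Delisle scale: 150 + (150.0722 / 100) × (0 - 150) = -75.11°De.

-75.11°De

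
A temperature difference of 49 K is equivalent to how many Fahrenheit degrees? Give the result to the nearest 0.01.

88.20°F

Only the scale ratio 1.8 matters for a change in temperature.
49 × 1.8 = 88.20.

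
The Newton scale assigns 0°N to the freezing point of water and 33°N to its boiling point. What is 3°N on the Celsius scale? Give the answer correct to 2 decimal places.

9.09°C

Linear interpolation between the fixed points: C = (3 - 0) × 100 / (33 - 0) = 9.0909°C.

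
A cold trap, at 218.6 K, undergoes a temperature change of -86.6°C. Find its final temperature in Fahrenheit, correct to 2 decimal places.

-222.07°F

Initial temperature in Celsius: 218.6 - 273.15 = -54.5500°C.
Final Celsius temperature: -54.5500 - 86.6000 = -141.1500°C.
In Fahrenheit: -141.1500 × 1.8 + 32 = -222.07°F.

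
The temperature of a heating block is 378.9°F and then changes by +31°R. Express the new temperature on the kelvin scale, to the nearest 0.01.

Initial temperature in Celsius: (378.9 - 32) × 5/9 = 192.7222°C.
The 31°R change is an interval, so only the factor 5/9 applies: +31 × 5/9 = +17.2222°C.
Final Celsius temperature: 192.7222 + 17.2222 = 209.9444°C.
In kelvin: 209.9444 + 273.15 = 483.09 K.

483.09 K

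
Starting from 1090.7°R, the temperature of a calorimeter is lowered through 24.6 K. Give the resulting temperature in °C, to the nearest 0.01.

Initial temperature in Celsius: (1090.7 - 491.67) × 5/9 = 332.7944°C.
The 24.6 K change is an interval; Kelvin and Celsius degrees are the same size, so ΔC = -24.6°C.
Final Celsius temperature: 332.7944 - 24.6000 = 308.1944°C.

308.19°C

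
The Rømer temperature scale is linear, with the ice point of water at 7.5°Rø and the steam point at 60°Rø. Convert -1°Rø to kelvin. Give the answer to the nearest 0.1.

257.0 K

Linear interpolation between the fixed points: C = (-1 - 7.5) × 100 / (60 - 7.5) = -16.1905°C.
Then -16.1905 + 273.15 = 257.0 K.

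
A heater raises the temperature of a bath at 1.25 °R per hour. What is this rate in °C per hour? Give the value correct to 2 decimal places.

0.69 °C/hour

The quantity depends on a temperature interval, so only the ratio of degree sizes applies; the offset between the scales is irrelevant.
A change of 1°R is a change of 5/9°C, so 1.25 × 5/9 = 0.69.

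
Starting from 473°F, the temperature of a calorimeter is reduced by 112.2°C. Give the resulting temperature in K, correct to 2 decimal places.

Initial temperature in Celsius: (473 - 32) × 5/9 = 245.0000°C.
Final Celsius temperature: 245.0000 - 112.2000 = 132.8000°C.
In kelvin: 132.8000 + 273.15 = 405.95 K.

405.95 K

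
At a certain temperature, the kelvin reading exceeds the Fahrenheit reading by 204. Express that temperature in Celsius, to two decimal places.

46.44°C

Let x be the Fahrenheit reading; then the kelvin reading is 5/9·x + 255.372.
(5/9·x + 255.372) - x = 204  ⇒  (-4/9)·x = -51.3722  ⇒  x = 115.5875°F.
In Celsius: (115.5875 - 32) × 5/9 = 46.44°C.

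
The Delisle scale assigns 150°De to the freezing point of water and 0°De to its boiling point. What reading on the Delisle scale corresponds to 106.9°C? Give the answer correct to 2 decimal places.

Linearly onto the Delisle scale: 150 + (106.9000 / 100) × (0 - 150) = -10.35°De.

-10.35°De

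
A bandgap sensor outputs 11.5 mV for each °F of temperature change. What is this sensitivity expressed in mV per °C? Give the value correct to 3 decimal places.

20.700 mV per °C

The quantity depends on a temperature interval, so only the ratio of degree sizes applies; the offset between the scales is irrelevant.
A change of 1°C is a change of 1.8°F, so per °C the value is 11.5 × 1.8 = 20.700.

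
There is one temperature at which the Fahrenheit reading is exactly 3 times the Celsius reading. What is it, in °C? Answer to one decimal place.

Let C be the Celsius reading. The Fahrenheit reading is F = 1.8·C + 32.
Require F = 3·C: 1.8·C + 32 = 3·C.
(-1.2)·C = -32  ⇒  C = 26.7.

26.7°C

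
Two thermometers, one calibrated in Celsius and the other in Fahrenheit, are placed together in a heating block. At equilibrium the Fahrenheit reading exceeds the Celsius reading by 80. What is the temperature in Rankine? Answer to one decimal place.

599.7°R

Let x be the Celsius reading; then the Fahrenheit reading is 1.8·x + 32.
(1.8·x + 32) - x = 80  ⇒  (0.8)·x = 48  ⇒  x = 60.0000°C.
In Rankine: 60.0000 × 1.8 + 491.67 = 599.7°R.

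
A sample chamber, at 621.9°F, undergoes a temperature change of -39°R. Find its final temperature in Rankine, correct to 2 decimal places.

Initial temperature in Celsius: (621.9 - 32) × 5/9 = 327.7222°C.
The 39°R change is an interval, so only the factor 5/9 applies: -39 × 5/9 = -21.6667°C.
Final Celsius temperature: 327.7222 - 21.6667 = 306.0556°C.
In Rankine: 306.0556 × 1.8 + 491.67 = 1042.57°R.

1042.57°R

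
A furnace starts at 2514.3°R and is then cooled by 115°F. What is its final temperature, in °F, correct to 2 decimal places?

Initial temperature in Celsius: (2514.3 - 491.67) × 5/9 = 1123.6833°C.
The 115°F change is an interval, so only the factor 5/9 applies: -115 × 5/9 = -63.8889°C.
Final Celsius temperature: 1123.6833 - 63.8889 = 1059.7944°C.
In Fahrenheit: 1059.7944 × 1.8 + 32 = 1939.63°F.

1939.63°F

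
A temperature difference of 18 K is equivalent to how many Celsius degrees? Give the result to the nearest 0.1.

Kelvin and Celsius degrees are the same size, so the interval is unchanged: 18.0.

18.0°C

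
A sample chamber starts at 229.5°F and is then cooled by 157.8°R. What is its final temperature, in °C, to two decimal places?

Initial temperature in Celsius: (229.5 - 32) × 5/9 = 109.7222°C.
The 157.8°R change is an interval, so only the factor 5/9 applies: -157.8 × 5/9 = -87.6667°C.
Final Celsius temperature: 109.7222 - 87.6667 = 22.0556°C.

22.06°C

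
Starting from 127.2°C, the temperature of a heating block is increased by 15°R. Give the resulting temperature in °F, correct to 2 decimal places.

275.96°F

The 15°R change is an interval, so only the factor 5/9 applies: +15 × 5/9 = +8.3333°C.
Final Celsius temperature: 127.2000 + 8.3333 = 135.5333°C.
In Fahrenheit: 135.5333 × 1.8 + 32 = 275.96°F.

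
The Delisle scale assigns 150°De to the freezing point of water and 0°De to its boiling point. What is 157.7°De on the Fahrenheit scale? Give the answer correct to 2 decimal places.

Linear interpolation between the fixed points: C = (157.7 - 150) × 100 / (0 - 150) = -5.1333°C.
Then -5.1333 × 1.8 + 32 = 22.76°F.

22.76°F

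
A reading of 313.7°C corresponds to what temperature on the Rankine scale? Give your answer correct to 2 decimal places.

1056.33°R

In Rankine: 313.7000 × 1.8 + 491.67 = 1056.33°R.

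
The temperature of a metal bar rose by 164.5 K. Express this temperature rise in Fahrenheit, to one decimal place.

296.1°F

Only the scale ratio 1.8 matters for a change in temperature.
164.5 × 1.8 = 296.1.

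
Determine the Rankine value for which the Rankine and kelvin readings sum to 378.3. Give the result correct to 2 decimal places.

243.19°R

Let R be the Rankine reading. The kelvin reading is K = 5/9·R.
Require R + K = 378.3: (14/9)·R = 378.3.
R = (378.3) / (14/9) = 243.19.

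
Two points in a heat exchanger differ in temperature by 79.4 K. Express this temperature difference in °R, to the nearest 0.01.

142.92°R

An interval of 1 K corresponds to 1.8°R.
79.4 × 1.8 = 142.92.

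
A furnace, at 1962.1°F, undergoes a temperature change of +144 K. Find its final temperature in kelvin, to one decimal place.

1489.4 K

Initial temperature in Celsius: (1962.1 - 32) × 5/9 = 1072.2778°C.
The 144 K change is an interval; Kelvin and Celsius degrees are the same size, so ΔC = +144°C.
Final Celsius temperature: 1072.2778 + 144.0000 = 1216.2778°C.
In kelvin: 1216.2778 + 273.15 = 1489.4 K.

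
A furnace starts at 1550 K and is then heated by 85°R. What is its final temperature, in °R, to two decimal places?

Initial temperature in Celsius: 1550 - 273.15 = 1276.8500°C.
The 85°R change is an interval, so only the factor 5/9 applies: +85 × 5/9 = +47.2222°C.
Final Celsius temperature: 1276.8500 + 47.2222 = 1324.0722°C.
In Rankine: 1324.0722 × 1.8 + 491.67 = 2875.00°R.

2875.00°R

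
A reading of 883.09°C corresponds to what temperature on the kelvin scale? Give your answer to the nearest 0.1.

In kelvin: 883.0900 + 273.15 = 1156.2 K.

1156.2 K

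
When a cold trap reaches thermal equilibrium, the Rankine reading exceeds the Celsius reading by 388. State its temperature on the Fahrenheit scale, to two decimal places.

-201.26°F

Let x be the Celsius reading; then the Rankine reading is 1.8·x + 491.67.
(1.8·x + 491.67) - x = 388  ⇒  (0.8)·x = -103.67  ⇒  x = -129.5875°C.
In Fahrenheit: -129.5875 × 1.8 + 32 = -201.26°F.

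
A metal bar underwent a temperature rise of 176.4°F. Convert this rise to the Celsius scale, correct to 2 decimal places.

98.00°C

An interval of 1°F corresponds to 5/9°C.
176.4 × 5/9 = 98.00.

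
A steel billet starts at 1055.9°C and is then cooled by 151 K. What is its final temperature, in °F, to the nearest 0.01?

1660.82°F

The 151 K change is an interval; Kelvin and Celsius degrees are the same size, so ΔC = -151°C.
Final Celsius temperature: 1055.9000 - 151.0000 = 904.9000°C.
In Fahrenheit: 904.9000 × 1.8 + 32 = 1660.82°F.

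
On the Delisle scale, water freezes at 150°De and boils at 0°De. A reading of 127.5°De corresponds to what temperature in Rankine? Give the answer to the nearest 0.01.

Linear interpolation between the fixed points: C = (127.5 - 150) × 100 / (0 - 150) = 15.0000°C.
Then 15.0000 × 1.8 + 491.67 = 518.67°R.

518.67°R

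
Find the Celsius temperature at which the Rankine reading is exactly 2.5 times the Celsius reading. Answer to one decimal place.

Let C be the Celsius reading. The Rankine reading is R = 1.8·C + 491.67.
Require R = 2.5·C: 1.8·C + 491.67 = 2.5·C.
(-0.7)·C = -491.67  ⇒  C = 702.4.

702.4°C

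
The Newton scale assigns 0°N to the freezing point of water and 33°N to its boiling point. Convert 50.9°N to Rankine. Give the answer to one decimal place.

Linear interpolation between the fixed points: C = (50.9 - 0) × 100 / (33 - 0) = 154.2424°C.
Then 154.2424 × 1.8 + 491.67 = 769.3°R.

769.3°R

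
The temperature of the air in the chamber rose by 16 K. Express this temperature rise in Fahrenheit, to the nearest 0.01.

28.80°F

For a temperature interval the offset drops out; only the factor 1.8 applies.
16 × 1.8 = 28.80.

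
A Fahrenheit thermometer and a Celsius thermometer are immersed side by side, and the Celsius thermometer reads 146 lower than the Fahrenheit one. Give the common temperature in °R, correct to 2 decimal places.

Let x be the Fahrenheit reading; then the Celsius reading is 5/9·x - 17.7778.
(5/9·x - 17.7778) - x = -146  ⇒  (-4/9)·x = -128.222  ⇒  x = 288.5000°F.
In Celsius: (288.5 - 32) × 5/9 = 142.5000°C.
In Rankine: 142.5000 × 1.8 + 491.67 = 748.17°R.

748.17°R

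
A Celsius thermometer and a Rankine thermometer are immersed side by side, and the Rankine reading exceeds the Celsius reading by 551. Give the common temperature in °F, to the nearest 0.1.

165.5°F

Let x be the Celsius reading; then the Rankine reading is 1.8·x + 491.67.
(1.8·x + 491.67) - x = 551  ⇒  (0.8)·x = 59.33  ⇒  x = 74.1625°C.
In Fahrenheit: 74.1625 × 1.8 + 32 = 165.5°F.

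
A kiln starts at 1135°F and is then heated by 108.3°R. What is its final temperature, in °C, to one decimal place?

672.9°C

Initial temperature in Celsius: (1135 - 32) × 5/9 = 612.7778°C.
The 108.3°R change is an interval, so only the factor 5/9 applies: +108.3 × 5/9 = +60.1667°C.
Final Celsius temperature: 612.7778 + 60.1667 = 672.9444°C.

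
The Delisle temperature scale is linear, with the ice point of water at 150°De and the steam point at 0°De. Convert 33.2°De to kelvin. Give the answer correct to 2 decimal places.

Linear interpolation between the fixed points: C = (33.2 - 150) × 100 / (0 - 150) = 77.8667°C.
Then 77.8667 + 273.15 = 351.02 K.

351.02 K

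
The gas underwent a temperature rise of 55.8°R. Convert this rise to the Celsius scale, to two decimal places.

31.00°C

For a temperature interval the offset drops out; only the factor 5/9 applies.
55.8 × 5/9 = 31.00.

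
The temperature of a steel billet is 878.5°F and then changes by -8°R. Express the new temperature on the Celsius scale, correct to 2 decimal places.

Initial temperature in Celsius: (878.5 - 32) × 5/9 = 470.2778°C.
The 8°R change is an interval, so only the factor 5/9 applies: -8 × 5/9 = -4.4444°C.
Final Celsius temperature: 470.2778 - 4.4444 = 465.8333°C.

465.83°C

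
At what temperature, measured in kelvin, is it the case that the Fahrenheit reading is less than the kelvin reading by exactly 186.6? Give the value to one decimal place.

Let K be the kelvin reading. The Fahrenheit reading is F = 1.8·K - 459.67.
Require F - K = -186.6: (0.8)·K - 459.67 = -186.6.
K = (-186.6 + 459.67) / (0.8) = 341.3.

341.3 K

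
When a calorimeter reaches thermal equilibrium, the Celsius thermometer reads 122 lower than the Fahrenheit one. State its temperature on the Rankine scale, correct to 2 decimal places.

Let x be the Fahrenheit reading; then the Celsius reading is 5/9·x - 17.7778.
(5/9·x - 17.7778) - x = -122  ⇒  (-4/9)·x = -104.222  ⇒  x = 234.5000°F.
In Celsius: (234.5 - 32) × 5/9 = 112.5000°C.
In Rankine: 112.5000 × 1.8 + 491.67 = 694.17°R.

694.17°R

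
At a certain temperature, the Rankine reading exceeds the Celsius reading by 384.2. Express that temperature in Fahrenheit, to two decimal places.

-209.81°F

Let x be the Celsius reading; then the Rankine reading is 1.8·x + 491.67.
(1.8·x + 491.67) - x = 384.2  ⇒  (0.8)·x = -107.47  ⇒  x = -134.3375°C.
In Fahrenheit: -134.3375 × 1.8 + 32 = -209.81°F.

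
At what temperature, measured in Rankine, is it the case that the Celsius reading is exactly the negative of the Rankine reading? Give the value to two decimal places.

Let R be the Rankine reading. The Celsius reading is C = 5/9·R - 273.15.
Require C = -1·R: 5/9·R - 273.15 = -1·R.
(14/9)·R = 273.15  ⇒  R = 175.60.

175.60°R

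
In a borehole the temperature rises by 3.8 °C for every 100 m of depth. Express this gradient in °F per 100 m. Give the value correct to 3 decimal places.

6.840 °F/100 m

Since only a temperature interval is involved, the additive offset between the scales drops out.
A change of 1°C is a change of 1.8°F, so 3.8 × 1.8 = 6.840.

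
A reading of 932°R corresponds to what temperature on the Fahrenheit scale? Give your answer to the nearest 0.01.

472.33°F

In Celsius: (932 - 491.67) × 5/9 = 244.6278°C.
In Fahrenheit: 244.6278 × 1.8 + 32 = 472.33°F.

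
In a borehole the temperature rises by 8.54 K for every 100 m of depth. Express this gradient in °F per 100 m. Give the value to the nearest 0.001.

15.372 °F/100 m

The quantity depends on a temperature interval, so only the ratio of degree sizes applies; the offset between the scales is irrelevant.
A change of 1 K is a change of 1.8°F, so 8.54 × 1.8 = 15.372.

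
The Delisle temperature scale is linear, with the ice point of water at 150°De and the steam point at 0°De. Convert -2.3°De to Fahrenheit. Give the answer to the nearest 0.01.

214.76°F

Linear interpolation between the fixed points: C = (-2.3 - 150) × 100 / (0 - 150) = 101.5333°C.
Then 101.5333 × 1.8 + 32 = 214.76°F.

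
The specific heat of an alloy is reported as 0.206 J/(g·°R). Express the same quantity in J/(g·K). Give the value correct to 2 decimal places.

0.37 J/(g·K)

The quantity depends on a temperature interval, so only the ratio of degree sizes applies; the offset between the scales is irrelevant.
A change of 1 K is a change of 1.8°R, so per K the value is 0.206 × 1.8 = 0.37.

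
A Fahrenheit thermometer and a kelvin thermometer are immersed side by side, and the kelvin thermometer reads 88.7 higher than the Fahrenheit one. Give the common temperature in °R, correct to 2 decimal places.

Let x be the Fahrenheit reading; then the kelvin reading is 5/9·x + 255.372.
(5/9·x + 255.372) - x = 88.7  ⇒  (-4/9)·x = -166.672  ⇒  x = 375.0125°F.
In Celsius: (375.0125 - 32) × 5/9 = 190.5625°C.
In Rankine: 190.5625 × 1.8 + 491.67 = 834.68°R.

834.68°R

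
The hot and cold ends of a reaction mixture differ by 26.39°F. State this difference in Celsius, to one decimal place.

Only the scale ratio 5/9 matters for a change in temperature.
26.39 × 5/9 = 14.7.

14.7°C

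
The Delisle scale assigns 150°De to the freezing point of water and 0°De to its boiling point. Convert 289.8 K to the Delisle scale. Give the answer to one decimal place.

125.0°De

First in Celsius: 289.8 - 273.15 = 16.6500°C.
Linearly onto the Delisle scale: 150 + (16.6500 / 100) × (0 - 150) = 125.0°De.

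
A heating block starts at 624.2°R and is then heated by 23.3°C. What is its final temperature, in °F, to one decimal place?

206.5°F

Initial temperature in Celsius: (624.2 - 491.67) × 5/9 = 73.6278°C.
Final Celsius temperature: 73.6278 + 23.3000 = 96.9278°C.
In Fahrenheit: 96.9278 × 1.8 + 32 = 206.5°F.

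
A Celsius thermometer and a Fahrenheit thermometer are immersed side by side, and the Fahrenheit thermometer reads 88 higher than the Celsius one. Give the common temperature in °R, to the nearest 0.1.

Let x be the Celsius reading; then the Fahrenheit reading is 1.8·x + 32.
(1.8·x + 32) - x = 88  ⇒  (0.8)·x = 56  ⇒  x = 70.0000°C.
In Rankine: 70.0000 × 1.8 + 491.67 = 617.7°R.

617.7°R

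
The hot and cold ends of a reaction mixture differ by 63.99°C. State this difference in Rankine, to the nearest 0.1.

115.2°R

For a temperature interval the offset drops out; only the factor 1.8 applies.
63.99 × 1.8 = 115.2.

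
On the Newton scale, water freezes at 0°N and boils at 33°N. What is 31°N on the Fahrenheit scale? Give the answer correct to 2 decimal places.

Linear interpolation between the fixed points: C = (31 - 0) × 100 / (33 - 0) = 93.9394°C.
Then 93.9394 × 1.8 + 32 = 201.09°F.

201.09°F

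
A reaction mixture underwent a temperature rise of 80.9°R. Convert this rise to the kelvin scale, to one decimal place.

Only the scale ratio 5/9 matters for a change in temperature.
80.9 × 5/9 = 44.9.

44.9 K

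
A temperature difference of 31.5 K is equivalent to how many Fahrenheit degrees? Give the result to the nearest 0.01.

Only the scale ratio 1.8 matters for a change in temperature.
31.5 × 1.8 = 56.70.

56.70°F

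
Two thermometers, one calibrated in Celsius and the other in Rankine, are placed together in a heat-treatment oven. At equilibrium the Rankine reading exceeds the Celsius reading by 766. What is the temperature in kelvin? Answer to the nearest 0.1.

Let x be the Celsius reading; then the Rankine reading is 1.8·x + 491.67.
(1.8·x + 491.67) - x = 766  ⇒  (0.8)·x = 274.33  ⇒  x = 342.9125°C.
In kelvin: 342.9125 + 273.15 = 616.1 K.

616.1 K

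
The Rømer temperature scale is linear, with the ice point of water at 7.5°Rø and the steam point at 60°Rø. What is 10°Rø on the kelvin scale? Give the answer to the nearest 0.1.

Linear interpolation between the fixed points: C = (10 - 7.5) × 100 / (60 - 7.5) = 4.7619°C.
Then 4.7619 + 273.15 = 277.9 K.

277.9 K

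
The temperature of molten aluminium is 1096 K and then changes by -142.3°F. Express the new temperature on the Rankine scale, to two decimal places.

1830.50°R

Initial temperature in Celsius: 1096 - 273.15 = 822.8500°C.
The 142.3°F change is an interval, so only the factor 5/9 applies: -142.3 × 5/9 = -79.0556°C.
Final Celsius temperature: 822.8500 - 79.0556 = 743.7944°C.
In Rankine: 743.7944 × 1.8 + 491.67 = 1830.50°R.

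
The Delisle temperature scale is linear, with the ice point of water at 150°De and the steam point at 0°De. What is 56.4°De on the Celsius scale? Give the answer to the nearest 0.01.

Linear interpolation between the fixed points: C = (56.4 - 150) × 100 / (0 - 150) = 62.4000°C.

62.40°C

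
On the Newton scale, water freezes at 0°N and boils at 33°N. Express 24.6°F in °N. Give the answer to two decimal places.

First in Celsius: (24.6 - 32) × 5/9 = -4.1111°C.
Linearly onto the Newton scale: 0 + (-4.1111 / 100) × (33 - 0) = -1.36°N.

-1.36°N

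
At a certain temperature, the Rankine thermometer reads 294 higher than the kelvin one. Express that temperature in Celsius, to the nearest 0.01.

94.35°C

Let x be the kelvin reading; then the Rankine reading is 1.8·x.
(1.8·x) - x = 294  ⇒  (0.8)·x = 294  ⇒  x = 367.5000 K.
In Celsius: 367.5 - 273.15 = 94.35°C.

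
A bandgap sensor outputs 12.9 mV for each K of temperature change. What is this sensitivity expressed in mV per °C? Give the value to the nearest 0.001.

Since only a temperature interval is involved, the additive offset between the scales drops out.
A change of 1°C is a change of 1 K, so per °C the value is 12.9 × 1 = 12.900.

12.900 mV per °C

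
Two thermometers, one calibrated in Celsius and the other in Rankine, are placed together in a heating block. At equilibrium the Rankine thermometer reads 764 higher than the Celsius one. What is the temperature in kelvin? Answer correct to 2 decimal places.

613.56 K

Let x be the Celsius reading; then the Rankine reading is 1.8·x + 491.67.
(1.8·x + 491.67) - x = 764  ⇒  (0.8)·x = 272.33  ⇒  x = 340.4125°C.
In kelvin: 340.4125 + 273.15 = 613.56 K.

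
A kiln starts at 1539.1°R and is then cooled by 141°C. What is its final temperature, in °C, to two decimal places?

440.91°C

Initial temperature in Celsius: (1539.1 - 491.67) × 5/9 = 581.9056°C.
Final Celsius temperature: 581.9056 - 141.0000 = 440.9056°C.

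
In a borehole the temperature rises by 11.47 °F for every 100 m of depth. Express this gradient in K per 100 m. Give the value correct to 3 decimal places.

6.372 K/100 m

Since only a temperature interval is involved, the additive offset between the scales drops out.
A change of 1°F is a change of 5/9 K, so 11.47 × 5/9 = 6.372.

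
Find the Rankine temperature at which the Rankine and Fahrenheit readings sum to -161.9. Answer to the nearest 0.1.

Let R be the Rankine reading. The Fahrenheit reading is F = 1·R - 459.67.
Require R + F = -161.9: (2)·R - 459.67 = -161.9.
R = (-161.9 + 459.67) / (2) = 148.9.

148.9°R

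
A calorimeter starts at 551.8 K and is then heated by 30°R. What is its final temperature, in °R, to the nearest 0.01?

1023.24°R

Initial temperature in Celsius: 551.8 - 273.15 = 278.6500°C.
The 30°R change is an interval, so only the factor 5/9 applies: +30 × 5/9 = +16.6667°C.
Final Celsius temperature: 278.6500 + 16.6667 = 295.3167°C.
In Rankine: 295.3167 × 1.8 + 491.67 = 1023.24°R.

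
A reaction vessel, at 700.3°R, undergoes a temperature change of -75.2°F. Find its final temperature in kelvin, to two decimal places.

347.28 K

Initial temperature in Celsius: (700.3 - 491.67) × 5/9 = 115.9056°C.
The 75.2°F change is an interval, so only the factor 5/9 applies: -75.2 × 5/9 = -41.7778°C.
Final Celsius temperature: 115.9056 - 41.7778 = 74.1278°C.
In kelvin: 74.1278 + 273.15 = 347.28 K.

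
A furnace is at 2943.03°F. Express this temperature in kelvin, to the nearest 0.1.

1890.4 K

In Celsius: (2943.03 - 32) × 5/9 = 1617.2389°C.
In kelvin: 1617.2389 + 273.15 = 1890.4 K.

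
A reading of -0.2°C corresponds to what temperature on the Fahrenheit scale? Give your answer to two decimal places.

In Fahrenheit: -0.2000 × 1.8 + 32 = 31.64°F.

31.64°F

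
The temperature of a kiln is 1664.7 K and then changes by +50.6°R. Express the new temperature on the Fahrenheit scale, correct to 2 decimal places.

Initial temperature in Celsius: 1664.7 - 273.15 = 1391.5500°C.
The 50.6°R change is an interval, so only the factor 5/9 applies: +50.6 × 5/9 = +28.1111°C.
Final Celsius temperature: 1391.5500 + 28.1111 = 1419.6611°C.
In Fahrenheit: 1419.6611 × 1.8 + 32 = 2587.39°F.

2587.39°F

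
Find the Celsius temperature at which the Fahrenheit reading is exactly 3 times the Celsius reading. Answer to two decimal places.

26.67°C

Let C be the Celsius reading. The Fahrenheit reading is F = 1.8·C + 32.
Require F = 3·C: 1.8·C + 32 = 3·C.
(-1.2)·C = -32  ⇒  C = 26.67.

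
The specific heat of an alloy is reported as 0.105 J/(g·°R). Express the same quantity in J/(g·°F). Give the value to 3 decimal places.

0.105 J/(g·°F)

The quantity depends on a temperature interval, so only the ratio of degree sizes applies; the offset between the scales is irrelevant.
A change of 1°F is a change of 1°R, so per °F the value is 0.105 × 1 = 0.105.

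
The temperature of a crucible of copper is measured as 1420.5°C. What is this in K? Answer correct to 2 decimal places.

1693.65 K

In kelvin: 1420.5000 + 273.15 = 1693.65 K.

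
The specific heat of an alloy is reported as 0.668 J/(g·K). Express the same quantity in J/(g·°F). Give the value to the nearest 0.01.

0.37 J/(g·°F)

The quantity depends on a temperature interval, so only the ratio of degree sizes applies; the offset between the scales is irrelevant.
A change of 1°F is a change of 5/9 K, so per °F the value is 0.668 × 5/9 = 0.37.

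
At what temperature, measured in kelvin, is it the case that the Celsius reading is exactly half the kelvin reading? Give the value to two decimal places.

Let K be the kelvin reading. The Celsius reading is C = 1·K - 273.15.
Require C = 0.5·K: 1·K - 273.15 = 0.5·K.
(0.5)·K = 273.15  ⇒  K = 546.30.

546.30 K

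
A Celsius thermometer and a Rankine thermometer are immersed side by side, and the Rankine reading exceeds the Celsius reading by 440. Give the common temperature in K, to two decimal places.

208.56 K

Let x be the Celsius reading; then the Rankine reading is 1.8·x + 491.67.
(1.8·x + 491.67) - x = 440  ⇒  (0.8)·x = -51.67  ⇒  x = -64.5875°C.
In kelvin: -64.5875 + 273.15 = 208.56 K.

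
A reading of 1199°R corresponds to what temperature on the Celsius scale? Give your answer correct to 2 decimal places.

392.96°C

In Celsius: (1199 - 491.67) × 5/9 = 392.9611°C.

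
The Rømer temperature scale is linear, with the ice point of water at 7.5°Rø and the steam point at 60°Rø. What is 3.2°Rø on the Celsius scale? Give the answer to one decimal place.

-8.2°C

Linear interpolation between the fixed points: C = (3.2 - 7.5) × 100 / (60 - 7.5) = -8.1905°C.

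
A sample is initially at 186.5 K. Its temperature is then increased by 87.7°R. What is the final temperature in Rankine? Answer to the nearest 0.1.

423.4°R

Initial temperature in Celsius: 186.5 - 273.15 = -86.6500°C.
The 87.7°R change is an interval, so only the factor 5/9 applies: +87.7 × 5/9 = +48.7222°C.
Final Celsius temperature: -86.6500 + 48.7222 = -37.9278°C.
In Rankine: -37.9278 × 1.8 + 491.67 = 423.4°R.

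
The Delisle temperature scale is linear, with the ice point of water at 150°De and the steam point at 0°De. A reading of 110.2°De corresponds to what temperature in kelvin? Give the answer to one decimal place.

299.7 K

Linear interpolation between the fixed points: C = (110.2 - 150) × 100 / (0 - 150) = 26.5333°C.
Then 26.5333 + 273.15 = 299.7 K.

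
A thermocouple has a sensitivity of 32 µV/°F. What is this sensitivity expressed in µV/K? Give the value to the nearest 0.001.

Since only a temperature interval is involved, the additive offset between the scales drops out.
A change of 1 K is a change of 1.8°F, so per K the value is 32 × 1.8 = 57.600.

57.600 µV/K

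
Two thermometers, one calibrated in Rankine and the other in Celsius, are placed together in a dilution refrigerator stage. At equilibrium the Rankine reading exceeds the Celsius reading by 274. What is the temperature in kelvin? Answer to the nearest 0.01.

Let x be the Rankine reading; then the Celsius reading is 5/9·x - 273.15.
(5/9·x - 273.15) - x = -274  ⇒  (-4/9)·x = -0.85  ⇒  x = 1.9125°R.
In Celsius: (1.9125 - 491.67) × 5/9 = -272.0875°C.
In kelvin: -272.0875 + 273.15 = 1.06 K.

1.06 K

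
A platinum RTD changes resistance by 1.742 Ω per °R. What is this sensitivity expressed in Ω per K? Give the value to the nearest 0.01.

3.14 Ω per K

Since only a temperature interval is involved, the additive offset between the scales drops out.
A change of 1 K is a change of 1.8°R, so per K the value is 1.742 × 1.8 = 3.14.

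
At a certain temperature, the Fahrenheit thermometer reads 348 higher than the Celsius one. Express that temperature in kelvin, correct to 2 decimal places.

668.15 K

Let x be the Celsius reading; then the Fahrenheit reading is 1.8·x + 32.
(1.8·x + 32) - x = 348  ⇒  (0.8)·x = 316  ⇒  x = 395.0000°C.
In kelvin: 395.0000 + 273.15 = 668.15 K.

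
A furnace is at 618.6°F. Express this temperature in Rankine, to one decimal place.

1078.3°R

In Celsius: (618.6 - 32) × 5/9 = 325.8889°C.
In Rankine: 325.8889 × 1.8 + 491.67 = 1078.3°R.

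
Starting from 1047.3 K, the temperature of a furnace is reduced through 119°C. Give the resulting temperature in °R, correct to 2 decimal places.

Initial temperature in Celsius: 1047.3 - 273.15 = 774.1500°C.
Final Celsius temperature: 774.1500 - 119.0000 = 655.1500°C.
In Rankine: 655.1500 × 1.8 + 491.67 = 1670.94°R.

1670.94°R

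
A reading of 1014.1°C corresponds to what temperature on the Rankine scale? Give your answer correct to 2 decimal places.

2317.05°R

In Rankine: 1014.1000 × 1.8 + 491.67 = 2317.05°R.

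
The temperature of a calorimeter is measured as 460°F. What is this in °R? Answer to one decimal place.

In Celsius: (460 - 32) × 5/9 = 237.7778°C.
In Rankine: 237.7778 × 1.8 + 491.67 = 919.7°R.

919.7°R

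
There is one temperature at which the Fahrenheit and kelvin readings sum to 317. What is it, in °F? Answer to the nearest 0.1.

39.6°F

Let F be the Fahrenheit reading. The kelvin reading is K = 5/9·F + 255.372.
Require F + K = 317: (14/9)·F + 255.372 = 317.
F = (317 - 255.372) / (14/9) = 39.6.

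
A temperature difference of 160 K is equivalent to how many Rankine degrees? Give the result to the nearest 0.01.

288.00°R

Only the scale ratio 1.8 matters for a change in temperature.
160 × 1.8 = 288.00.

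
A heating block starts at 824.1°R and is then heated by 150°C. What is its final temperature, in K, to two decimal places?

607.83 K

Initial temperature in Celsius: (824.1 - 491.67) × 5/9 = 184.6833°C.
Final Celsius temperature: 184.6833 + 150.0000 = 334.6833°C.
In kelvin: 334.6833 + 273.15 = 607.83 K.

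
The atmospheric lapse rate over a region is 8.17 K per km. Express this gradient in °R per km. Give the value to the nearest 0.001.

Since only a temperature interval is involved, the additive offset between the scales drops out.
A change of 1 K is a change of 1.8°R, so 8.17 × 1.8 = 14.706.

14.706 °R/km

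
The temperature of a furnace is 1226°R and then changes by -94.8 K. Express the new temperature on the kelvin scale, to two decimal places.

586.31 K

Initial temperature in Celsius: (1226 - 491.67) × 5/9 = 407.9611°C.
The 94.8 K change is an interval; Kelvin and Celsius degrees are the same size, so ΔC = -94.8°C.
Final Celsius temperature: 407.9611 - 94.8000 = 313.1611°C.
In kelvin: 313.1611 + 273.15 = 586.31 K.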